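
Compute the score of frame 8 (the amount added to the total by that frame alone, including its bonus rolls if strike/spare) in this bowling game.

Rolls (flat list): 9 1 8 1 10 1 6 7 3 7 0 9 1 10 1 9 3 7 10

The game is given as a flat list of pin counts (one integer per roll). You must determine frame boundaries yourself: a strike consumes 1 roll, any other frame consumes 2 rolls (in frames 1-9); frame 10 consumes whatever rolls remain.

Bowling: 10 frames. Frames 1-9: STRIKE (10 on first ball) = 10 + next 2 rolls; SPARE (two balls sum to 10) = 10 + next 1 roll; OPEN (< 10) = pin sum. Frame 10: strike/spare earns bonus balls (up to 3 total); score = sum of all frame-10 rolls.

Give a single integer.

Frame 1: SPARE (9+1=10). 10 + next roll (8) = 18. Cumulative: 18
Frame 2: OPEN (8+1=9). Cumulative: 27
Frame 3: STRIKE. 10 + next two rolls (1+6) = 17. Cumulative: 44
Frame 4: OPEN (1+6=7). Cumulative: 51
Frame 5: SPARE (7+3=10). 10 + next roll (7) = 17. Cumulative: 68
Frame 6: OPEN (7+0=7). Cumulative: 75
Frame 7: SPARE (9+1=10). 10 + next roll (10) = 20. Cumulative: 95
Frame 8: STRIKE. 10 + next two rolls (1+9) = 20. Cumulative: 115
Frame 9: SPARE (1+9=10). 10 + next roll (3) = 13. Cumulative: 128
Frame 10: SPARE. Sum of all frame-10 rolls (3+7+10) = 20. Cumulative: 148

Answer: 20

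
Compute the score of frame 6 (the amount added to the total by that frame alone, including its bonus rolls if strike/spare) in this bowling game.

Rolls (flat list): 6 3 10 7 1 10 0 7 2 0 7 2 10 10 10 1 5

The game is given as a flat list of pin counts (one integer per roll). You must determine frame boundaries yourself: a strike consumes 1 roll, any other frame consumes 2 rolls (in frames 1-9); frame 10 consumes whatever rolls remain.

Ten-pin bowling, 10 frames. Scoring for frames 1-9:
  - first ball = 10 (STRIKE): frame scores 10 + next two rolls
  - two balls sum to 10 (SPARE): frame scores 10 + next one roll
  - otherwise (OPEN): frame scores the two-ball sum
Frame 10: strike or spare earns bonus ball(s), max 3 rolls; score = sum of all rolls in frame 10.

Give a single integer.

Answer: 2

Derivation:
Frame 1: OPEN (6+3=9). Cumulative: 9
Frame 2: STRIKE. 10 + next two rolls (7+1) = 18. Cumulative: 27
Frame 3: OPEN (7+1=8). Cumulative: 35
Frame 4: STRIKE. 10 + next two rolls (0+7) = 17. Cumulative: 52
Frame 5: OPEN (0+7=7). Cumulative: 59
Frame 6: OPEN (2+0=2). Cumulative: 61
Frame 7: OPEN (7+2=9). Cumulative: 70
Frame 8: STRIKE. 10 + next two rolls (10+10) = 30. Cumulative: 100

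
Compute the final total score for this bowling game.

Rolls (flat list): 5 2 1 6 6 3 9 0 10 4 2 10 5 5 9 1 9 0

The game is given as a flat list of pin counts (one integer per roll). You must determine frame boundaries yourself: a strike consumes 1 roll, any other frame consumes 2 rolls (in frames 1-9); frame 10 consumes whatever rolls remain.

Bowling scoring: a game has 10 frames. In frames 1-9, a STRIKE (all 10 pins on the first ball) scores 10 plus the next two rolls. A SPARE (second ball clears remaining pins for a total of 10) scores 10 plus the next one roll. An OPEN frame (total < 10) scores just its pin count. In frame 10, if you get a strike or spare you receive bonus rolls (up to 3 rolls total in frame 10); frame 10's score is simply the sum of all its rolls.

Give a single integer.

Answer: 121

Derivation:
Frame 1: OPEN (5+2=7). Cumulative: 7
Frame 2: OPEN (1+6=7). Cumulative: 14
Frame 3: OPEN (6+3=9). Cumulative: 23
Frame 4: OPEN (9+0=9). Cumulative: 32
Frame 5: STRIKE. 10 + next two rolls (4+2) = 16. Cumulative: 48
Frame 6: OPEN (4+2=6). Cumulative: 54
Frame 7: STRIKE. 10 + next two rolls (5+5) = 20. Cumulative: 74
Frame 8: SPARE (5+5=10). 10 + next roll (9) = 19. Cumulative: 93
Frame 9: SPARE (9+1=10). 10 + next roll (9) = 19. Cumulative: 112
Frame 10: OPEN. Sum of all frame-10 rolls (9+0) = 9. Cumulative: 121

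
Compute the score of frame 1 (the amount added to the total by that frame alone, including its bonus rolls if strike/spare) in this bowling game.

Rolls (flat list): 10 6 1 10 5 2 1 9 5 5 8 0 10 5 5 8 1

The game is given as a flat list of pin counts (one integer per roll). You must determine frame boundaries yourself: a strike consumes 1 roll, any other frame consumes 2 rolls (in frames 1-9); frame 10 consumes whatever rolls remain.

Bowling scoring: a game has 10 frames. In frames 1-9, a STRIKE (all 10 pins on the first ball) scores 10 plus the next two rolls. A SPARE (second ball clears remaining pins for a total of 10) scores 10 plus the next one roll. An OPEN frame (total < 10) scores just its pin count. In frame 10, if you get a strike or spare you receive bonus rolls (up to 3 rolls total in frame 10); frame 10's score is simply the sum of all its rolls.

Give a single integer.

Frame 1: STRIKE. 10 + next two rolls (6+1) = 17. Cumulative: 17
Frame 2: OPEN (6+1=7). Cumulative: 24
Frame 3: STRIKE. 10 + next two rolls (5+2) = 17. Cumulative: 41

Answer: 17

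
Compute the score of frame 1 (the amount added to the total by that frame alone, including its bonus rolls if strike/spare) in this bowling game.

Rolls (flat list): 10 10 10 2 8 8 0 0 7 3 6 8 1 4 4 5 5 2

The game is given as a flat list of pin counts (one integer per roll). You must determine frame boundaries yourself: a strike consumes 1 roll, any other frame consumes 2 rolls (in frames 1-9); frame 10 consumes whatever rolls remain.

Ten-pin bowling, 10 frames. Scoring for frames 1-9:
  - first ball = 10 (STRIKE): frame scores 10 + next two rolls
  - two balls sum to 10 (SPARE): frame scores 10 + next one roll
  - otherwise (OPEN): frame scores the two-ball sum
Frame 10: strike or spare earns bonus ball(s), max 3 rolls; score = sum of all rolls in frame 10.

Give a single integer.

Answer: 30

Derivation:
Frame 1: STRIKE. 10 + next two rolls (10+10) = 30. Cumulative: 30
Frame 2: STRIKE. 10 + next two rolls (10+2) = 22. Cumulative: 52
Frame 3: STRIKE. 10 + next two rolls (2+8) = 20. Cumulative: 72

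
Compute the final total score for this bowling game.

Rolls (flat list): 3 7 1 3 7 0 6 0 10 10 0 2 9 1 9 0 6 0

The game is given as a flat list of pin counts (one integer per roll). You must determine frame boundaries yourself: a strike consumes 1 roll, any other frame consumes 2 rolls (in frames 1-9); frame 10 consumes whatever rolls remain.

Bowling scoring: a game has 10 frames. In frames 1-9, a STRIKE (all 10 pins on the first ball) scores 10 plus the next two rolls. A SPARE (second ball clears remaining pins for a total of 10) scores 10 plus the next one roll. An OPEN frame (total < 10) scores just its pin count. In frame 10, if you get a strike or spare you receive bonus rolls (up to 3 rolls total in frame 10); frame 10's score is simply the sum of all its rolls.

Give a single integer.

Answer: 96

Derivation:
Frame 1: SPARE (3+7=10). 10 + next roll (1) = 11. Cumulative: 11
Frame 2: OPEN (1+3=4). Cumulative: 15
Frame 3: OPEN (7+0=7). Cumulative: 22
Frame 4: OPEN (6+0=6). Cumulative: 28
Frame 5: STRIKE. 10 + next two rolls (10+0) = 20. Cumulative: 48
Frame 6: STRIKE. 10 + next two rolls (0+2) = 12. Cumulative: 60
Frame 7: OPEN (0+2=2). Cumulative: 62
Frame 8: SPARE (9+1=10). 10 + next roll (9) = 19. Cumulative: 81
Frame 9: OPEN (9+0=9). Cumulative: 90
Frame 10: OPEN. Sum of all frame-10 rolls (6+0) = 6. Cumulative: 96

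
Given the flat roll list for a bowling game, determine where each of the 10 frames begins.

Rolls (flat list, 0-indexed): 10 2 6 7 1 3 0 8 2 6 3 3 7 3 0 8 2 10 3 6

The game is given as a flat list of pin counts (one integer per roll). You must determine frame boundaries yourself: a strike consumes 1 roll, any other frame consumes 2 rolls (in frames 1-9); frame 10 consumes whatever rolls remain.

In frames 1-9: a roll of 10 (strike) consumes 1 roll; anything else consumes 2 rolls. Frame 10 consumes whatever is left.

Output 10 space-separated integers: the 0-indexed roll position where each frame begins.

Frame 1 starts at roll index 0: roll=10 (strike), consumes 1 roll
Frame 2 starts at roll index 1: rolls=2,6 (sum=8), consumes 2 rolls
Frame 3 starts at roll index 3: rolls=7,1 (sum=8), consumes 2 rolls
Frame 4 starts at roll index 5: rolls=3,0 (sum=3), consumes 2 rolls
Frame 5 starts at roll index 7: rolls=8,2 (sum=10), consumes 2 rolls
Frame 6 starts at roll index 9: rolls=6,3 (sum=9), consumes 2 rolls
Frame 7 starts at roll index 11: rolls=3,7 (sum=10), consumes 2 rolls
Frame 8 starts at roll index 13: rolls=3,0 (sum=3), consumes 2 rolls
Frame 9 starts at roll index 15: rolls=8,2 (sum=10), consumes 2 rolls
Frame 10 starts at roll index 17: 3 remaining rolls

Answer: 0 1 3 5 7 9 11 13 15 17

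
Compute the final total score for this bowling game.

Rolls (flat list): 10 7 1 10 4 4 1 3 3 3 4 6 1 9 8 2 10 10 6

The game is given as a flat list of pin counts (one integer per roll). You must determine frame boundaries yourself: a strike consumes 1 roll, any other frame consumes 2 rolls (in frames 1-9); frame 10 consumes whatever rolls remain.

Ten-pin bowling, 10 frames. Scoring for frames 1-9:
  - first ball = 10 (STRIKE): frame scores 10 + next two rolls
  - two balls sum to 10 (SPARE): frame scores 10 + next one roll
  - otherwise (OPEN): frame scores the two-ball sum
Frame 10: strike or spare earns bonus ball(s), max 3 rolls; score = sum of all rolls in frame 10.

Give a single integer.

Frame 1: STRIKE. 10 + next two rolls (7+1) = 18. Cumulative: 18
Frame 2: OPEN (7+1=8). Cumulative: 26
Frame 3: STRIKE. 10 + next two rolls (4+4) = 18. Cumulative: 44
Frame 4: OPEN (4+4=8). Cumulative: 52
Frame 5: OPEN (1+3=4). Cumulative: 56
Frame 6: OPEN (3+3=6). Cumulative: 62
Frame 7: SPARE (4+6=10). 10 + next roll (1) = 11. Cumulative: 73
Frame 8: SPARE (1+9=10). 10 + next roll (8) = 18. Cumulative: 91
Frame 9: SPARE (8+2=10). 10 + next roll (10) = 20. Cumulative: 111
Frame 10: STRIKE. Sum of all frame-10 rolls (10+10+6) = 26. Cumulative: 137

Answer: 137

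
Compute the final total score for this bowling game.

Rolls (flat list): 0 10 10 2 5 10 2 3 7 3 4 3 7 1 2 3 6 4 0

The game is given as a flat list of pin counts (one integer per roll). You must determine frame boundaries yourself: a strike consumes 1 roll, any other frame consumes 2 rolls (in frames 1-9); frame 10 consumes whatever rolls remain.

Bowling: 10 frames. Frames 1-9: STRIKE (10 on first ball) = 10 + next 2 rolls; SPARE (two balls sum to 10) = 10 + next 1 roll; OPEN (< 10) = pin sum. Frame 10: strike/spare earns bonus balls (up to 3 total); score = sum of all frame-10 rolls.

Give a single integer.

Frame 1: SPARE (0+10=10). 10 + next roll (10) = 20. Cumulative: 20
Frame 2: STRIKE. 10 + next two rolls (2+5) = 17. Cumulative: 37
Frame 3: OPEN (2+5=7). Cumulative: 44
Frame 4: STRIKE. 10 + next two rolls (2+3) = 15. Cumulative: 59
Frame 5: OPEN (2+3=5). Cumulative: 64
Frame 6: SPARE (7+3=10). 10 + next roll (4) = 14. Cumulative: 78
Frame 7: OPEN (4+3=7). Cumulative: 85
Frame 8: OPEN (7+1=8). Cumulative: 93
Frame 9: OPEN (2+3=5). Cumulative: 98
Frame 10: SPARE. Sum of all frame-10 rolls (6+4+0) = 10. Cumulative: 108

Answer: 108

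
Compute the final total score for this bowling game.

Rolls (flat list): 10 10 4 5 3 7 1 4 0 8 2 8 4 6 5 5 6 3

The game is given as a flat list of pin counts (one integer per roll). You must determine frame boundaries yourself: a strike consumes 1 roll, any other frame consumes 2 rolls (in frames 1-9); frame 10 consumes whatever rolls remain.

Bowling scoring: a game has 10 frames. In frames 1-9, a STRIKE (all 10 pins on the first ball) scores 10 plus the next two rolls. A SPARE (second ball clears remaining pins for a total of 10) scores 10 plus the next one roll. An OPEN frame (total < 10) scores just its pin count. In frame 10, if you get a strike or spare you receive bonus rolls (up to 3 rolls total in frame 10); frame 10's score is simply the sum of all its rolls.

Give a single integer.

Frame 1: STRIKE. 10 + next two rolls (10+4) = 24. Cumulative: 24
Frame 2: STRIKE. 10 + next two rolls (4+5) = 19. Cumulative: 43
Frame 3: OPEN (4+5=9). Cumulative: 52
Frame 4: SPARE (3+7=10). 10 + next roll (1) = 11. Cumulative: 63
Frame 5: OPEN (1+4=5). Cumulative: 68
Frame 6: OPEN (0+8=8). Cumulative: 76
Frame 7: SPARE (2+8=10). 10 + next roll (4) = 14. Cumulative: 90
Frame 8: SPARE (4+6=10). 10 + next roll (5) = 15. Cumulative: 105
Frame 9: SPARE (5+5=10). 10 + next roll (6) = 16. Cumulative: 121
Frame 10: OPEN. Sum of all frame-10 rolls (6+3) = 9. Cumulative: 130

Answer: 130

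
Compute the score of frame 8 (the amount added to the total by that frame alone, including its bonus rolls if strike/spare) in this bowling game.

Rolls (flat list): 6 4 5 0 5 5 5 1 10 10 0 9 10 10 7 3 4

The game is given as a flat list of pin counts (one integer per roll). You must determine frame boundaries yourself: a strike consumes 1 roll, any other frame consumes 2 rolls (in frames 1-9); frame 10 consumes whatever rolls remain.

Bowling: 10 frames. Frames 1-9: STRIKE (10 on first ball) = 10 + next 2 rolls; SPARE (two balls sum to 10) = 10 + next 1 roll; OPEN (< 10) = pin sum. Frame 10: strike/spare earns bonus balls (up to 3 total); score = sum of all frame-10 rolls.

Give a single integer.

Frame 1: SPARE (6+4=10). 10 + next roll (5) = 15. Cumulative: 15
Frame 2: OPEN (5+0=5). Cumulative: 20
Frame 3: SPARE (5+5=10). 10 + next roll (5) = 15. Cumulative: 35
Frame 4: OPEN (5+1=6). Cumulative: 41
Frame 5: STRIKE. 10 + next two rolls (10+0) = 20. Cumulative: 61
Frame 6: STRIKE. 10 + next two rolls (0+9) = 19. Cumulative: 80
Frame 7: OPEN (0+9=9). Cumulative: 89
Frame 8: STRIKE. 10 + next two rolls (10+7) = 27. Cumulative: 116
Frame 9: STRIKE. 10 + next two rolls (7+3) = 20. Cumulative: 136
Frame 10: SPARE. Sum of all frame-10 rolls (7+3+4) = 14. Cumulative: 150

Answer: 27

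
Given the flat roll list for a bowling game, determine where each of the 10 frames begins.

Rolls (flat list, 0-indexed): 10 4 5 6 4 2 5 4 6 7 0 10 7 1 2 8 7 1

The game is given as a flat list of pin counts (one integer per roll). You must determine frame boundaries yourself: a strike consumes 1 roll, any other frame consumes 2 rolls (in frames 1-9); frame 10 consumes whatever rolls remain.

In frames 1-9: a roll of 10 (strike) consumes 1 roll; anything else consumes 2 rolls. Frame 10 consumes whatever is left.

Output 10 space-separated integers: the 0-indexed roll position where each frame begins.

Answer: 0 1 3 5 7 9 11 12 14 16

Derivation:
Frame 1 starts at roll index 0: roll=10 (strike), consumes 1 roll
Frame 2 starts at roll index 1: rolls=4,5 (sum=9), consumes 2 rolls
Frame 3 starts at roll index 3: rolls=6,4 (sum=10), consumes 2 rolls
Frame 4 starts at roll index 5: rolls=2,5 (sum=7), consumes 2 rolls
Frame 5 starts at roll index 7: rolls=4,6 (sum=10), consumes 2 rolls
Frame 6 starts at roll index 9: rolls=7,0 (sum=7), consumes 2 rolls
Frame 7 starts at roll index 11: roll=10 (strike), consumes 1 roll
Frame 8 starts at roll index 12: rolls=7,1 (sum=8), consumes 2 rolls
Frame 9 starts at roll index 14: rolls=2,8 (sum=10), consumes 2 rolls
Frame 10 starts at roll index 16: 2 remaining rolls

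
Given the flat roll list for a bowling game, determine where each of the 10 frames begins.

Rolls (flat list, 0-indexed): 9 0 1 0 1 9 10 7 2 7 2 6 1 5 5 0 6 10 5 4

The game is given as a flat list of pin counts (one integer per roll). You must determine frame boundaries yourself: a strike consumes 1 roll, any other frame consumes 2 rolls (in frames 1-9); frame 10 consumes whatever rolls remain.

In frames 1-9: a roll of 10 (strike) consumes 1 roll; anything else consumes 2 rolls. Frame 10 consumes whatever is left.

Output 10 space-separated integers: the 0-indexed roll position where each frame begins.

Frame 1 starts at roll index 0: rolls=9,0 (sum=9), consumes 2 rolls
Frame 2 starts at roll index 2: rolls=1,0 (sum=1), consumes 2 rolls
Frame 3 starts at roll index 4: rolls=1,9 (sum=10), consumes 2 rolls
Frame 4 starts at roll index 6: roll=10 (strike), consumes 1 roll
Frame 5 starts at roll index 7: rolls=7,2 (sum=9), consumes 2 rolls
Frame 6 starts at roll index 9: rolls=7,2 (sum=9), consumes 2 rolls
Frame 7 starts at roll index 11: rolls=6,1 (sum=7), consumes 2 rolls
Frame 8 starts at roll index 13: rolls=5,5 (sum=10), consumes 2 rolls
Frame 9 starts at roll index 15: rolls=0,6 (sum=6), consumes 2 rolls
Frame 10 starts at roll index 17: 3 remaining rolls

Answer: 0 2 4 6 7 9 11 13 15 17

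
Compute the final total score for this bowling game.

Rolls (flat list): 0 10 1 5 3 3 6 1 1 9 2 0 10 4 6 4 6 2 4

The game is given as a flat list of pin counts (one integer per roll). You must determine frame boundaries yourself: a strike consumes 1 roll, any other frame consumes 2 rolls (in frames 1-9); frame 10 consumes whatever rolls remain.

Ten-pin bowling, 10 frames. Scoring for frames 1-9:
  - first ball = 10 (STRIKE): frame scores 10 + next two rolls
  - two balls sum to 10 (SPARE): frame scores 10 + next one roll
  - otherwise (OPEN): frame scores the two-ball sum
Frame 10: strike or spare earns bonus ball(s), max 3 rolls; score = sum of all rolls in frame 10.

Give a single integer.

Frame 1: SPARE (0+10=10). 10 + next roll (1) = 11. Cumulative: 11
Frame 2: OPEN (1+5=6). Cumulative: 17
Frame 3: OPEN (3+3=6). Cumulative: 23
Frame 4: OPEN (6+1=7). Cumulative: 30
Frame 5: SPARE (1+9=10). 10 + next roll (2) = 12. Cumulative: 42
Frame 6: OPEN (2+0=2). Cumulative: 44
Frame 7: STRIKE. 10 + next two rolls (4+6) = 20. Cumulative: 64
Frame 8: SPARE (4+6=10). 10 + next roll (4) = 14. Cumulative: 78
Frame 9: SPARE (4+6=10). 10 + next roll (2) = 12. Cumulative: 90
Frame 10: OPEN. Sum of all frame-10 rolls (2+4) = 6. Cumulative: 96

Answer: 96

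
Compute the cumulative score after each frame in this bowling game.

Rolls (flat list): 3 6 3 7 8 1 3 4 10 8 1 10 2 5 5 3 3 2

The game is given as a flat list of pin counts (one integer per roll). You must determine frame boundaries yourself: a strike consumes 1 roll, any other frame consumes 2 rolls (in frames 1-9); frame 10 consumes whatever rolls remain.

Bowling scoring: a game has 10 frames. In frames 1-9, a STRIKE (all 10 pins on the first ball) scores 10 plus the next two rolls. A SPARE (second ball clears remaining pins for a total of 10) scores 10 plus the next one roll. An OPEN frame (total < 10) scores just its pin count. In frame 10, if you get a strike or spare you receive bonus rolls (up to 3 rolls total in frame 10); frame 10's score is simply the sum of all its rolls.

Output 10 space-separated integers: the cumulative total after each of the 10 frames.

Answer: 9 27 36 43 62 71 88 95 103 108

Derivation:
Frame 1: OPEN (3+6=9). Cumulative: 9
Frame 2: SPARE (3+7=10). 10 + next roll (8) = 18. Cumulative: 27
Frame 3: OPEN (8+1=9). Cumulative: 36
Frame 4: OPEN (3+4=7). Cumulative: 43
Frame 5: STRIKE. 10 + next two rolls (8+1) = 19. Cumulative: 62
Frame 6: OPEN (8+1=9). Cumulative: 71
Frame 7: STRIKE. 10 + next two rolls (2+5) = 17. Cumulative: 88
Frame 8: OPEN (2+5=7). Cumulative: 95
Frame 9: OPEN (5+3=8). Cumulative: 103
Frame 10: OPEN. Sum of all frame-10 rolls (3+2) = 5. Cumulative: 108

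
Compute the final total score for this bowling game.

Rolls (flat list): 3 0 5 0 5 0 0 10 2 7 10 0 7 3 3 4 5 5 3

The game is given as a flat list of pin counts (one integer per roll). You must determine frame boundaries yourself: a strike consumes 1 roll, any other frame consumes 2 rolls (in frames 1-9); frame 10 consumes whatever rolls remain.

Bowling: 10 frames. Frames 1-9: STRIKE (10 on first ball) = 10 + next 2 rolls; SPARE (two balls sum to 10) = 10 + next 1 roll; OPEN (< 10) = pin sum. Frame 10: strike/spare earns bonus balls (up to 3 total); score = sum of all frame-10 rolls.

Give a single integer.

Answer: 81

Derivation:
Frame 1: OPEN (3+0=3). Cumulative: 3
Frame 2: OPEN (5+0=5). Cumulative: 8
Frame 3: OPEN (5+0=5). Cumulative: 13
Frame 4: SPARE (0+10=10). 10 + next roll (2) = 12. Cumulative: 25
Frame 5: OPEN (2+7=9). Cumulative: 34
Frame 6: STRIKE. 10 + next two rolls (0+7) = 17. Cumulative: 51
Frame 7: OPEN (0+7=7). Cumulative: 58
Frame 8: OPEN (3+3=6). Cumulative: 64
Frame 9: OPEN (4+5=9). Cumulative: 73
Frame 10: OPEN. Sum of all frame-10 rolls (5+3) = 8. Cumulative: 81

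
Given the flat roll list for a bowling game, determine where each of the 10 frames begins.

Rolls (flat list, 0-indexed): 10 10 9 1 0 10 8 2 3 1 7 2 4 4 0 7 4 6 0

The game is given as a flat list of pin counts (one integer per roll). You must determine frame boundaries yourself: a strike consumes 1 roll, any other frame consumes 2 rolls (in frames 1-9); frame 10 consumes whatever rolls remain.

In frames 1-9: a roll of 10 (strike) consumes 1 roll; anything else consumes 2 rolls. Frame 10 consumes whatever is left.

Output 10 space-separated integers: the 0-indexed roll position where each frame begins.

Answer: 0 1 2 4 6 8 10 12 14 16

Derivation:
Frame 1 starts at roll index 0: roll=10 (strike), consumes 1 roll
Frame 2 starts at roll index 1: roll=10 (strike), consumes 1 roll
Frame 3 starts at roll index 2: rolls=9,1 (sum=10), consumes 2 rolls
Frame 4 starts at roll index 4: rolls=0,10 (sum=10), consumes 2 rolls
Frame 5 starts at roll index 6: rolls=8,2 (sum=10), consumes 2 rolls
Frame 6 starts at roll index 8: rolls=3,1 (sum=4), consumes 2 rolls
Frame 7 starts at roll index 10: rolls=7,2 (sum=9), consumes 2 rolls
Frame 8 starts at roll index 12: rolls=4,4 (sum=8), consumes 2 rolls
Frame 9 starts at roll index 14: rolls=0,7 (sum=7), consumes 2 rolls
Frame 10 starts at roll index 16: 3 remaining rolls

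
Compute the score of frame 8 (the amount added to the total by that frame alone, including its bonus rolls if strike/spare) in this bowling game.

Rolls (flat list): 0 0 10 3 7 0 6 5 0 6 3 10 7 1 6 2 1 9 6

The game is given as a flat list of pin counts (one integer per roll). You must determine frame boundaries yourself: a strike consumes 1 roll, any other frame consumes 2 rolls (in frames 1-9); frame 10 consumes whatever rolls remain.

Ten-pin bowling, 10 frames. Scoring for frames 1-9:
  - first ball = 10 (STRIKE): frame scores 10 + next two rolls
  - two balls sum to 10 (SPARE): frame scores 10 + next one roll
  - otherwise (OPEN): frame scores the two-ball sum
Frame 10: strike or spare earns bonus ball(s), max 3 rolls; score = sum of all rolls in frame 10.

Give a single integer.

Frame 1: OPEN (0+0=0). Cumulative: 0
Frame 2: STRIKE. 10 + next two rolls (3+7) = 20. Cumulative: 20
Frame 3: SPARE (3+7=10). 10 + next roll (0) = 10. Cumulative: 30
Frame 4: OPEN (0+6=6). Cumulative: 36
Frame 5: OPEN (5+0=5). Cumulative: 41
Frame 6: OPEN (6+3=9). Cumulative: 50
Frame 7: STRIKE. 10 + next two rolls (7+1) = 18. Cumulative: 68
Frame 8: OPEN (7+1=8). Cumulative: 76
Frame 9: OPEN (6+2=8). Cumulative: 84
Frame 10: SPARE. Sum of all frame-10 rolls (1+9+6) = 16. Cumulative: 100

Answer: 8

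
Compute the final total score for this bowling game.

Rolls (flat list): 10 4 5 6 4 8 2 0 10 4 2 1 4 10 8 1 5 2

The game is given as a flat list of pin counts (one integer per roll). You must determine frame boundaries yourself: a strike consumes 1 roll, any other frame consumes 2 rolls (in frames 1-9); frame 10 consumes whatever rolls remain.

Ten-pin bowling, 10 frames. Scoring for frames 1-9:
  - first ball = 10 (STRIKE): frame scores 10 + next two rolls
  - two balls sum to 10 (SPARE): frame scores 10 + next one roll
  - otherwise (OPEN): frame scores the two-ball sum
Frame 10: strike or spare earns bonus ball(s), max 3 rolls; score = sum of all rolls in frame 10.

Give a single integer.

Answer: 116

Derivation:
Frame 1: STRIKE. 10 + next two rolls (4+5) = 19. Cumulative: 19
Frame 2: OPEN (4+5=9). Cumulative: 28
Frame 3: SPARE (6+4=10). 10 + next roll (8) = 18. Cumulative: 46
Frame 4: SPARE (8+2=10). 10 + next roll (0) = 10. Cumulative: 56
Frame 5: SPARE (0+10=10). 10 + next roll (4) = 14. Cumulative: 70
Frame 6: OPEN (4+2=6). Cumulative: 76
Frame 7: OPEN (1+4=5). Cumulative: 81
Frame 8: STRIKE. 10 + next two rolls (8+1) = 19. Cumulative: 100
Frame 9: OPEN (8+1=9). Cumulative: 109
Frame 10: OPEN. Sum of all frame-10 rolls (5+2) = 7. Cumulative: 116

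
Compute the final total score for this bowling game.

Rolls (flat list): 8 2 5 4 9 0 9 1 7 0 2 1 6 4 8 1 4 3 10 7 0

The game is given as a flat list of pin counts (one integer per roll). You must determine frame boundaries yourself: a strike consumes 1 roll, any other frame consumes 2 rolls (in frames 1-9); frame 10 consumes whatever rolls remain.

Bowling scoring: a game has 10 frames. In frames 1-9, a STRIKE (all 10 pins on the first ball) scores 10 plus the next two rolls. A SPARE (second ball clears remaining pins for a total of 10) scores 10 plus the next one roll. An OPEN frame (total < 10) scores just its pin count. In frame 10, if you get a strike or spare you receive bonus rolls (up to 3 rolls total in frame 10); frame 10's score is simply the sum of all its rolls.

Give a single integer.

Frame 1: SPARE (8+2=10). 10 + next roll (5) = 15. Cumulative: 15
Frame 2: OPEN (5+4=9). Cumulative: 24
Frame 3: OPEN (9+0=9). Cumulative: 33
Frame 4: SPARE (9+1=10). 10 + next roll (7) = 17. Cumulative: 50
Frame 5: OPEN (7+0=7). Cumulative: 57
Frame 6: OPEN (2+1=3). Cumulative: 60
Frame 7: SPARE (6+4=10). 10 + next roll (8) = 18. Cumulative: 78
Frame 8: OPEN (8+1=9). Cumulative: 87
Frame 9: OPEN (4+3=7). Cumulative: 94
Frame 10: STRIKE. Sum of all frame-10 rolls (10+7+0) = 17. Cumulative: 111

Answer: 111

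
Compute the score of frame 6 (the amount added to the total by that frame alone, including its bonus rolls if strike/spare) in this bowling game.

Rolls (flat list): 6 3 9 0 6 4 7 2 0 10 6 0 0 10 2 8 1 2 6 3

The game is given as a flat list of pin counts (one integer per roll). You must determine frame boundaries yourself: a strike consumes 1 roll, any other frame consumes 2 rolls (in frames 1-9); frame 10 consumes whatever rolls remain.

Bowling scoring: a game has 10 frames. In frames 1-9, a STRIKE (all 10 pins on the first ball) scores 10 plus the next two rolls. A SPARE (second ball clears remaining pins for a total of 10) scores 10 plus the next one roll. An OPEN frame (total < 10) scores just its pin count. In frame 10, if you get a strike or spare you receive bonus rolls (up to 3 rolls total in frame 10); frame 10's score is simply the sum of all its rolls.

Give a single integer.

Answer: 6

Derivation:
Frame 1: OPEN (6+3=9). Cumulative: 9
Frame 2: OPEN (9+0=9). Cumulative: 18
Frame 3: SPARE (6+4=10). 10 + next roll (7) = 17. Cumulative: 35
Frame 4: OPEN (7+2=9). Cumulative: 44
Frame 5: SPARE (0+10=10). 10 + next roll (6) = 16. Cumulative: 60
Frame 6: OPEN (6+0=6). Cumulative: 66
Frame 7: SPARE (0+10=10). 10 + next roll (2) = 12. Cumulative: 78
Frame 8: SPARE (2+8=10). 10 + next roll (1) = 11. Cumulative: 89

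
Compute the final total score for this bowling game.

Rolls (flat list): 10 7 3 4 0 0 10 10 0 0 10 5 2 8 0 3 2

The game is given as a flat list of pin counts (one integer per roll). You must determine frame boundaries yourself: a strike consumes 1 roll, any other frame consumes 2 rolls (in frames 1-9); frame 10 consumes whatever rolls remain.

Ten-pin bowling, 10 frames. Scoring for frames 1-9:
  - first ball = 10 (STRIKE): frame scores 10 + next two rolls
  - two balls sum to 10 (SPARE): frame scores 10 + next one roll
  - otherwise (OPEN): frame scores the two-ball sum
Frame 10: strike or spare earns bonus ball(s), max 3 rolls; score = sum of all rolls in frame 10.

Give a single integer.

Answer: 105

Derivation:
Frame 1: STRIKE. 10 + next two rolls (7+3) = 20. Cumulative: 20
Frame 2: SPARE (7+3=10). 10 + next roll (4) = 14. Cumulative: 34
Frame 3: OPEN (4+0=4). Cumulative: 38
Frame 4: SPARE (0+10=10). 10 + next roll (10) = 20. Cumulative: 58
Frame 5: STRIKE. 10 + next two rolls (0+0) = 10. Cumulative: 68
Frame 6: OPEN (0+0=0). Cumulative: 68
Frame 7: STRIKE. 10 + next two rolls (5+2) = 17. Cumulative: 85
Frame 8: OPEN (5+2=7). Cumulative: 92
Frame 9: OPEN (8+0=8). Cumulative: 100
Frame 10: OPEN. Sum of all frame-10 rolls (3+2) = 5. Cumulative: 105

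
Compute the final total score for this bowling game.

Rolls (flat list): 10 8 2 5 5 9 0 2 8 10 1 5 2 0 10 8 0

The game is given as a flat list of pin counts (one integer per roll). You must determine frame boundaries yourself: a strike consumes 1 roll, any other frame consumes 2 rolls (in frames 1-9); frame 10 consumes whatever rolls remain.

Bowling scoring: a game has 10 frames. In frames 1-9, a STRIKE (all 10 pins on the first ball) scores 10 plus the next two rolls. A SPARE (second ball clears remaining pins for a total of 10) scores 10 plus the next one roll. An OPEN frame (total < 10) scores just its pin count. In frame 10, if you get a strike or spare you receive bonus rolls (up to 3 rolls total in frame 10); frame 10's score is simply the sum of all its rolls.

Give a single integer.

Frame 1: STRIKE. 10 + next two rolls (8+2) = 20. Cumulative: 20
Frame 2: SPARE (8+2=10). 10 + next roll (5) = 15. Cumulative: 35
Frame 3: SPARE (5+5=10). 10 + next roll (9) = 19. Cumulative: 54
Frame 4: OPEN (9+0=9). Cumulative: 63
Frame 5: SPARE (2+8=10). 10 + next roll (10) = 20. Cumulative: 83
Frame 6: STRIKE. 10 + next two rolls (1+5) = 16. Cumulative: 99
Frame 7: OPEN (1+5=6). Cumulative: 105
Frame 8: OPEN (2+0=2). Cumulative: 107
Frame 9: STRIKE. 10 + next two rolls (8+0) = 18. Cumulative: 125
Frame 10: OPEN. Sum of all frame-10 rolls (8+0) = 8. Cumulative: 133

Answer: 133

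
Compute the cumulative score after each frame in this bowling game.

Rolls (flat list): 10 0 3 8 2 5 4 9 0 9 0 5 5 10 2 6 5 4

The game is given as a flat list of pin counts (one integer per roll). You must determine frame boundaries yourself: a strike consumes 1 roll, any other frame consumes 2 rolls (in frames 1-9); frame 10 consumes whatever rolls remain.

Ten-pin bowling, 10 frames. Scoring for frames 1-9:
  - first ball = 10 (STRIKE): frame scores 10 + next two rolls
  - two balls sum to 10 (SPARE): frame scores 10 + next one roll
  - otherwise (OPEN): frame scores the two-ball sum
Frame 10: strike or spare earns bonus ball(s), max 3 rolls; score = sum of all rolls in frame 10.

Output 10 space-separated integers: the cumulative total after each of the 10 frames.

Frame 1: STRIKE. 10 + next two rolls (0+3) = 13. Cumulative: 13
Frame 2: OPEN (0+3=3). Cumulative: 16
Frame 3: SPARE (8+2=10). 10 + next roll (5) = 15. Cumulative: 31
Frame 4: OPEN (5+4=9). Cumulative: 40
Frame 5: OPEN (9+0=9). Cumulative: 49
Frame 6: OPEN (9+0=9). Cumulative: 58
Frame 7: SPARE (5+5=10). 10 + next roll (10) = 20. Cumulative: 78
Frame 8: STRIKE. 10 + next two rolls (2+6) = 18. Cumulative: 96
Frame 9: OPEN (2+6=8). Cumulative: 104
Frame 10: OPEN. Sum of all frame-10 rolls (5+4) = 9. Cumulative: 113

Answer: 13 16 31 40 49 58 78 96 104 113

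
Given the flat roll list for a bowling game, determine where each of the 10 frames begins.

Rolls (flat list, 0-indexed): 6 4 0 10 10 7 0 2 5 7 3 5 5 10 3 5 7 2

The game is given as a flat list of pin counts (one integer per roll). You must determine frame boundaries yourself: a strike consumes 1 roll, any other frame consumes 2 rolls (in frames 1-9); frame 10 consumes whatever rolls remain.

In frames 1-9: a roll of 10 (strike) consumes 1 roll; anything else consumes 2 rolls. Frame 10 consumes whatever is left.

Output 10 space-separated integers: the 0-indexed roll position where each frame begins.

Answer: 0 2 4 5 7 9 11 13 14 16

Derivation:
Frame 1 starts at roll index 0: rolls=6,4 (sum=10), consumes 2 rolls
Frame 2 starts at roll index 2: rolls=0,10 (sum=10), consumes 2 rolls
Frame 3 starts at roll index 4: roll=10 (strike), consumes 1 roll
Frame 4 starts at roll index 5: rolls=7,0 (sum=7), consumes 2 rolls
Frame 5 starts at roll index 7: rolls=2,5 (sum=7), consumes 2 rolls
Frame 6 starts at roll index 9: rolls=7,3 (sum=10), consumes 2 rolls
Frame 7 starts at roll index 11: rolls=5,5 (sum=10), consumes 2 rolls
Frame 8 starts at roll index 13: roll=10 (strike), consumes 1 roll
Frame 9 starts at roll index 14: rolls=3,5 (sum=8), consumes 2 rolls
Frame 10 starts at roll index 16: 2 remaining rolls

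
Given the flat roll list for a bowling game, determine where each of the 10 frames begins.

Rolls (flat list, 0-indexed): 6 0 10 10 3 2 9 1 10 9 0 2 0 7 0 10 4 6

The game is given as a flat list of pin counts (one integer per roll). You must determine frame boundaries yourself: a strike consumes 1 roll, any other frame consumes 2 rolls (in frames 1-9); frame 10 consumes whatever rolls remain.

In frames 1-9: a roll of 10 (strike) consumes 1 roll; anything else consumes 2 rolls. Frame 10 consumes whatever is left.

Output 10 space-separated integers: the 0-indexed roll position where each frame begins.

Frame 1 starts at roll index 0: rolls=6,0 (sum=6), consumes 2 rolls
Frame 2 starts at roll index 2: roll=10 (strike), consumes 1 roll
Frame 3 starts at roll index 3: roll=10 (strike), consumes 1 roll
Frame 4 starts at roll index 4: rolls=3,2 (sum=5), consumes 2 rolls
Frame 5 starts at roll index 6: rolls=9,1 (sum=10), consumes 2 rolls
Frame 6 starts at roll index 8: roll=10 (strike), consumes 1 roll
Frame 7 starts at roll index 9: rolls=9,0 (sum=9), consumes 2 rolls
Frame 8 starts at roll index 11: rolls=2,0 (sum=2), consumes 2 rolls
Frame 9 starts at roll index 13: rolls=7,0 (sum=7), consumes 2 rolls
Frame 10 starts at roll index 15: 3 remaining rolls

Answer: 0 2 3 4 6 8 9 11 13 15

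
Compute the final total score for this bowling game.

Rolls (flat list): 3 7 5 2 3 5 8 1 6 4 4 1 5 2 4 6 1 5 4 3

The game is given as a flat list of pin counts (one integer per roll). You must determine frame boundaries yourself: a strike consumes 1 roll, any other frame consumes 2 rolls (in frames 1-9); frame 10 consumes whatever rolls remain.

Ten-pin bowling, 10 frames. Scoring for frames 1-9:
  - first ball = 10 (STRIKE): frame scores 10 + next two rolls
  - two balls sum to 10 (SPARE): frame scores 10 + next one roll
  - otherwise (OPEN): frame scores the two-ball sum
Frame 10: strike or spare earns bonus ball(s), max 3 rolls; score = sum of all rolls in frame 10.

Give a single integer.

Answer: 89

Derivation:
Frame 1: SPARE (3+7=10). 10 + next roll (5) = 15. Cumulative: 15
Frame 2: OPEN (5+2=7). Cumulative: 22
Frame 3: OPEN (3+5=8). Cumulative: 30
Frame 4: OPEN (8+1=9). Cumulative: 39
Frame 5: SPARE (6+4=10). 10 + next roll (4) = 14. Cumulative: 53
Frame 6: OPEN (4+1=5). Cumulative: 58
Frame 7: OPEN (5+2=7). Cumulative: 65
Frame 8: SPARE (4+6=10). 10 + next roll (1) = 11. Cumulative: 76
Frame 9: OPEN (1+5=6). Cumulative: 82
Frame 10: OPEN. Sum of all frame-10 rolls (4+3) = 7. Cumulative: 89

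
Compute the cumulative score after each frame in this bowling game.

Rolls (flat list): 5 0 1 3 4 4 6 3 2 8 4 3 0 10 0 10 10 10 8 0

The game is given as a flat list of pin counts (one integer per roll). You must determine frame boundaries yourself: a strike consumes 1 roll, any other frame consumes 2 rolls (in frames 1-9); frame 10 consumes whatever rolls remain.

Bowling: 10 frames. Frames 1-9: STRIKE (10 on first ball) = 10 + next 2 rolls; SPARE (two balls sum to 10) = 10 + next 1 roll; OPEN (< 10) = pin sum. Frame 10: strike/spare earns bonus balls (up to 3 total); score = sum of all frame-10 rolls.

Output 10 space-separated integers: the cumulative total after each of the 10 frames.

Frame 1: OPEN (5+0=5). Cumulative: 5
Frame 2: OPEN (1+3=4). Cumulative: 9
Frame 3: OPEN (4+4=8). Cumulative: 17
Frame 4: OPEN (6+3=9). Cumulative: 26
Frame 5: SPARE (2+8=10). 10 + next roll (4) = 14. Cumulative: 40
Frame 6: OPEN (4+3=7). Cumulative: 47
Frame 7: SPARE (0+10=10). 10 + next roll (0) = 10. Cumulative: 57
Frame 8: SPARE (0+10=10). 10 + next roll (10) = 20. Cumulative: 77
Frame 9: STRIKE. 10 + next two rolls (10+8) = 28. Cumulative: 105
Frame 10: STRIKE. Sum of all frame-10 rolls (10+8+0) = 18. Cumulative: 123

Answer: 5 9 17 26 40 47 57 77 105 123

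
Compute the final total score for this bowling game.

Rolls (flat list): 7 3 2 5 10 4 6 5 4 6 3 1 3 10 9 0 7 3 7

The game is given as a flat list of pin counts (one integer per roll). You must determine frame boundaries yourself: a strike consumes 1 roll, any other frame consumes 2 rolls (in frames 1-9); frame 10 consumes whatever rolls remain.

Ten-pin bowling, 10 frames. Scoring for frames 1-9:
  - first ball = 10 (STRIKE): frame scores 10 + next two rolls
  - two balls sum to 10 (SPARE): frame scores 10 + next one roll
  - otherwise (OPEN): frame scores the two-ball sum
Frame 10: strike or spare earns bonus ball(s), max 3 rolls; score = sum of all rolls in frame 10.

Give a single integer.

Answer: 121

Derivation:
Frame 1: SPARE (7+3=10). 10 + next roll (2) = 12. Cumulative: 12
Frame 2: OPEN (2+5=7). Cumulative: 19
Frame 3: STRIKE. 10 + next two rolls (4+6) = 20. Cumulative: 39
Frame 4: SPARE (4+6=10). 10 + next roll (5) = 15. Cumulative: 54
Frame 5: OPEN (5+4=9). Cumulative: 63
Frame 6: OPEN (6+3=9). Cumulative: 72
Frame 7: OPEN (1+3=4). Cumulative: 76
Frame 8: STRIKE. 10 + next two rolls (9+0) = 19. Cumulative: 95
Frame 9: OPEN (9+0=9). Cumulative: 104
Frame 10: SPARE. Sum of all frame-10 rolls (7+3+7) = 17. Cumulative: 121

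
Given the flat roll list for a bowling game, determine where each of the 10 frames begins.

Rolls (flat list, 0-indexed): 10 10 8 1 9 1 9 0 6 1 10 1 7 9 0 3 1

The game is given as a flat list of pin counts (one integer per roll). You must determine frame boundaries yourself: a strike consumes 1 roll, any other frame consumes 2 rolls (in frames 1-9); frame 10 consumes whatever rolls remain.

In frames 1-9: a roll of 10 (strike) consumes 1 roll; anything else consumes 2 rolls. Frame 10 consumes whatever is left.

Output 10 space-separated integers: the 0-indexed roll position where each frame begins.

Answer: 0 1 2 4 6 8 10 11 13 15

Derivation:
Frame 1 starts at roll index 0: roll=10 (strike), consumes 1 roll
Frame 2 starts at roll index 1: roll=10 (strike), consumes 1 roll
Frame 3 starts at roll index 2: rolls=8,1 (sum=9), consumes 2 rolls
Frame 4 starts at roll index 4: rolls=9,1 (sum=10), consumes 2 rolls
Frame 5 starts at roll index 6: rolls=9,0 (sum=9), consumes 2 rolls
Frame 6 starts at roll index 8: rolls=6,1 (sum=7), consumes 2 rolls
Frame 7 starts at roll index 10: roll=10 (strike), consumes 1 roll
Frame 8 starts at roll index 11: rolls=1,7 (sum=8), consumes 2 rolls
Frame 9 starts at roll index 13: rolls=9,0 (sum=9), consumes 2 rolls
Frame 10 starts at roll index 15: 2 remaining rolls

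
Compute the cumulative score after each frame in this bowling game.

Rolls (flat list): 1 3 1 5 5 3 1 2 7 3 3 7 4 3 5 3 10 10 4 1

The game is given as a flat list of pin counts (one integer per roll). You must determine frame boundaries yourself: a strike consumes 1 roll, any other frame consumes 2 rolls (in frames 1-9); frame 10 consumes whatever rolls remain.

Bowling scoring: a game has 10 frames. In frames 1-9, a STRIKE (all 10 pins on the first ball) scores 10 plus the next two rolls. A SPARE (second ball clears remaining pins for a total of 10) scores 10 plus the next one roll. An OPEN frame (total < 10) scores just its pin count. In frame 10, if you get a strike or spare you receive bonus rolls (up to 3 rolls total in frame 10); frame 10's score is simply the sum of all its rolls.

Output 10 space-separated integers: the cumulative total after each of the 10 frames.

Frame 1: OPEN (1+3=4). Cumulative: 4
Frame 2: OPEN (1+5=6). Cumulative: 10
Frame 3: OPEN (5+3=8). Cumulative: 18
Frame 4: OPEN (1+2=3). Cumulative: 21
Frame 5: SPARE (7+3=10). 10 + next roll (3) = 13. Cumulative: 34
Frame 6: SPARE (3+7=10). 10 + next roll (4) = 14. Cumulative: 48
Frame 7: OPEN (4+3=7). Cumulative: 55
Frame 8: OPEN (5+3=8). Cumulative: 63
Frame 9: STRIKE. 10 + next two rolls (10+4) = 24. Cumulative: 87
Frame 10: STRIKE. Sum of all frame-10 rolls (10+4+1) = 15. Cumulative: 102

Answer: 4 10 18 21 34 48 55 63 87 102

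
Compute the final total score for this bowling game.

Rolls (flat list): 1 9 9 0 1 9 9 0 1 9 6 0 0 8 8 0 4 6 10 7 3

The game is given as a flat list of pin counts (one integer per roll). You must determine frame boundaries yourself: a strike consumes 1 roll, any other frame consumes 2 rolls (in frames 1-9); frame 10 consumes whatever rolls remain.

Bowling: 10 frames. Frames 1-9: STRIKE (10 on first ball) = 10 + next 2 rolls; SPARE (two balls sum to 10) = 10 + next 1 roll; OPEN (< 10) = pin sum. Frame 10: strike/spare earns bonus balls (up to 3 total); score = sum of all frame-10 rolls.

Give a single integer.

Frame 1: SPARE (1+9=10). 10 + next roll (9) = 19. Cumulative: 19
Frame 2: OPEN (9+0=9). Cumulative: 28
Frame 3: SPARE (1+9=10). 10 + next roll (9) = 19. Cumulative: 47
Frame 4: OPEN (9+0=9). Cumulative: 56
Frame 5: SPARE (1+9=10). 10 + next roll (6) = 16. Cumulative: 72
Frame 6: OPEN (6+0=6). Cumulative: 78
Frame 7: OPEN (0+8=8). Cumulative: 86
Frame 8: OPEN (8+0=8). Cumulative: 94
Frame 9: SPARE (4+6=10). 10 + next roll (10) = 20. Cumulative: 114
Frame 10: STRIKE. Sum of all frame-10 rolls (10+7+3) = 20. Cumulative: 134

Answer: 134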